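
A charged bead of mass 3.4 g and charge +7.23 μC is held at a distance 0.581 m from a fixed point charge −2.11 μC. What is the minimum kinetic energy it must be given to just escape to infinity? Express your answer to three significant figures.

0.236 J

To just escape, total mechanical energy must reach zero at infinity: ½mv²_min + U = 0, so ½mv²_min = −U = |kQq|/r.
|U| = |kQq|/r = (8.99×10⁹ N·m²/C²)(2.11×10⁻⁶)(7.23×10⁻⁶)/(0.581) = 0.236 J.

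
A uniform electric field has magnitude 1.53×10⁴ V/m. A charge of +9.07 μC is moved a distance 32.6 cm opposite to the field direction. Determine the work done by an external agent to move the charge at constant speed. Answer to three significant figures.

0.0452 J

The potential change for a displacement 32.6 cm opposite to the field direction is ΔV = +Ed = 4990 V.
W_ext = qΔV = 0.0452 J.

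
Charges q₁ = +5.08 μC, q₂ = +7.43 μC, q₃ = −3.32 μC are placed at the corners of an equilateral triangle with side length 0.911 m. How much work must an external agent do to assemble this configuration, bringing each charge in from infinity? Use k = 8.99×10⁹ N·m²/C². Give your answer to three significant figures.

The work to assemble the configuration equals its total potential energy, U = Σ kqᵢqⱼ/rᵢⱼ over all pairs.
All three pair separations equal the side length, 0.911 m.
U = (0.372) + (-0.166) + (-0.243) = -0.0374 J.

-0.0374 J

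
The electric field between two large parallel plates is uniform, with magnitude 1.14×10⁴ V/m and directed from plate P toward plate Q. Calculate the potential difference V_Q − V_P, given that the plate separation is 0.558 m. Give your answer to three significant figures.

-6360 V

In a uniform field, potential decreases in the direction of E: ΔV = −E·d for a displacement d parallel to E.
Going from P to Q is a displacement of 0.558 m along the field, so V_Q − V_P = −Ed = -6360 V.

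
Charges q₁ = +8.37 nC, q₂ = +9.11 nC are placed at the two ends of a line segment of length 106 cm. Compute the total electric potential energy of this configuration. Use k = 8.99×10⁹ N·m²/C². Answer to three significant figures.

6.47×10⁻⁷ J

The assembly work is the sum of pairwise potential energies, U = Σ_{i<j} kqᵢqⱼ/rᵢⱼ.
The separation is r = 1.06 m.
U = (6.47×10⁻⁷) = 6.47×10⁻⁷ J.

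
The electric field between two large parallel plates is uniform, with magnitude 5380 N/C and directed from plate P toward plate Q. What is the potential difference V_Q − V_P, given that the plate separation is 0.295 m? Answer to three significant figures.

In a uniform field, potential decreases in the direction of E: ΔV = −E·d for a displacement d parallel to E.
Going from P to Q is a displacement of 0.295 m along the field, so V_Q − V_P = −Ed = -1590 V.

-1590 V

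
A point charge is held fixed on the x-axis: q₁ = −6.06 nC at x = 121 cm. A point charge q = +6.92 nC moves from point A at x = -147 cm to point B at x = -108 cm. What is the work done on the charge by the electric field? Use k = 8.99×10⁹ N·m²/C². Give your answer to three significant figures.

The work done by the electric force is W_field = −ΔU = −q(V_B − V_A) = q(V_A − V_B).
At A: distance to the source charge is 2.68 m; V_A = kq₁/r = -20.3 V.
At B: distance to the source charge is 2.29 m; V_B = kq₁/r = -23.8 V.
ΔV = V_B − V_A = -3.46 V.
W_field = −qΔV = −(6.92×10⁻⁹ C)(-3.46 V) = 2.40×10⁻⁸ J.

2.40×10⁻⁸ J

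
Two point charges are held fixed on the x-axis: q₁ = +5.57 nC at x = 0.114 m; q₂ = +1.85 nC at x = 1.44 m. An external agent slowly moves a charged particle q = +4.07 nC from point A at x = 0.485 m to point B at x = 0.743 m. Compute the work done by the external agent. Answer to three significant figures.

-1.99×10⁻⁷ J

For quasistatic motion the external work equals the change in potential energy: W_ext = qΔV = q(V_B − V_A).
At A: distances to the source charges are 0.371 m, 0.955 m; V_A = Σ kqᵢ/rᵢ = 152 V.
At B: distances to the source charges are 0.629 m, 0.697 m; V_B = Σ kqᵢ/rᵢ = 103 V.
ΔV = V_B − V_A = -48.9 V.
W_ext = qΔV = (4.07×10⁻⁹ C)(-48.9 V) = -1.99×10⁻⁷ J.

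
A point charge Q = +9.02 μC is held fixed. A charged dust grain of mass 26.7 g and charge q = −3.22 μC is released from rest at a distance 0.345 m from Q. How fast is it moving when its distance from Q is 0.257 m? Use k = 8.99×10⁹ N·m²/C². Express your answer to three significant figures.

Only the electrostatic force acts, so mechanical energy is conserved: ½mv² = U₁ − U₂ = kQq(1/r₁ − 1/r₂).
U₁ − U₂ = (8.99×10⁹ N·m²/C²)(9.02×10⁻⁶ C)(-3.22×10⁻⁶ C)(1/0.345 − 1/0.257) = 0.259 J.
v = √(2·0.259/0.0267) = 4.41 m/s.

4.41 m/s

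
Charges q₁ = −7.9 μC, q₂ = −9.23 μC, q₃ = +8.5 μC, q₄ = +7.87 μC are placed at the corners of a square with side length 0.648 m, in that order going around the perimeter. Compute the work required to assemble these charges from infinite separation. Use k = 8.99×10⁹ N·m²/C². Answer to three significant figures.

-1.38 J

The assembly work is the sum of pairwise potential energies, U = Σ_{i<j} kqᵢqⱼ/rᵢⱼ.
The four side pairs have separation 0.648 m and the two diagonal pairs 0.916 m.
Summing all 6 pair terms gives U = -1.38 J.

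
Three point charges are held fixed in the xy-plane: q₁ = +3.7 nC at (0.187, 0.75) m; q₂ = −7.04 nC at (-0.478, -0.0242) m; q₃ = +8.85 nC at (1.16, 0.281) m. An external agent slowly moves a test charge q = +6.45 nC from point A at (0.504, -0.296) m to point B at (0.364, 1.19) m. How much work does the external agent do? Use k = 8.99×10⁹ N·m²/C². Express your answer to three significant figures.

For quasistatic motion the external work equals the change in potential energy: W_ext = qΔV = q(V_B − V_A).
At A: distances to the source charges are 1.09 m, 1.02 m, 0.874 m; V_A = Σ kqᵢ/rᵢ = 59.4 V.
At B: distances to the source charges are 0.474 m, 1.48 m, 1.21 m; V_B = Σ kqᵢ/rᵢ = 93.2 V.
ΔV = V_B − V_A = 33.8 V.
W_ext = qΔV = (6.45×10⁻⁹ C)(33.8 V) = 2.18×10⁻⁷ J.

2.18×10⁻⁷ J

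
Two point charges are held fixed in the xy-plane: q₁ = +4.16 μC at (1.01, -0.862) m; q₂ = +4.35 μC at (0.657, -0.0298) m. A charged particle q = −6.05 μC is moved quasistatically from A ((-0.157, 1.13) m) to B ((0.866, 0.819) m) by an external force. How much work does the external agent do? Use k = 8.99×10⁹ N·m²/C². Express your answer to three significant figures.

-0.140 J

For quasistatic motion the external work equals the change in potential energy: W_ext = qΔV = q(V_B − V_A).
At A: distances to the source charges are 2.31 m, 1.42 m; V_A = Σ kqᵢ/rᵢ = 4.38×10⁴ V.
At B: distances to the source charges are 1.69 m, 0.874 m; V_B = Σ kqᵢ/rᵢ = 6.69×10⁴ V.
ΔV = V_B − V_A = 2.31×10⁴ V.
W_ext = qΔV = (-6.05×10⁻⁶ C)(2.31×10⁴ V) = -0.140 J.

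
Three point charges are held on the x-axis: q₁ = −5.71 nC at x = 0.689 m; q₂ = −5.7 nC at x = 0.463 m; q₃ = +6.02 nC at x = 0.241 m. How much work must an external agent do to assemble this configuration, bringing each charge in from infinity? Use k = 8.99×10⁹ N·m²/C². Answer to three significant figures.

-7.85×10⁻⁷ J

The work to assemble the configuration equals its total potential energy, U = Σ kqᵢqⱼ/rᵢⱼ over all pairs.
Pair separations: r₁₂ = 0.226 m, r₁₃ = 0.448 m, r₂₃ = 0.222 m.
U = (1.29×10⁻⁶) + (-6.90×10⁻⁷) + (-1.39×10⁻⁶) = -7.85×10⁻⁷ J.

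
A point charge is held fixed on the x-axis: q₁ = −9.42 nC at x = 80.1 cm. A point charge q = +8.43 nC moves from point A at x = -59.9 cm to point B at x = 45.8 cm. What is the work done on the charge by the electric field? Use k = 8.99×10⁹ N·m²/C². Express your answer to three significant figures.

The work done by the electric force is W_field = −ΔU = −q(V_B − V_A) = q(V_A − V_B).
At A: distance to the source charge is 1.40 m; V_A = kq₁/r = -60.5 V.
At B: distance to the source charge is 0.343 m; V_B = kq₁/r = -247 V.
ΔV = V_B − V_A = -186 V.
W_field = −qΔV = −(8.43×10⁻⁹ C)(-186 V) = 1.57×10⁻⁶ J.

1.57×10⁻⁶ J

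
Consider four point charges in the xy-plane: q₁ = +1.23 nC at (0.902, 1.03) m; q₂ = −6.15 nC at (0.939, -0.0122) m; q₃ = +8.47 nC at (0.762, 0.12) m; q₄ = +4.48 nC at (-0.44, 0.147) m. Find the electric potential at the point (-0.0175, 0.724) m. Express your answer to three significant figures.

99.1 V

The total potential is the scalar sum of each charge's contribution, V = Σ kqᵢ/rᵢ.
Distances from the field point to each charge: r₁ = 0.969 m, r₂ = 1.21 m, r₃ = 0.986 m, r₄ = 0.715 m.
V = k[(1.23×10⁻⁹)/(0.969) + (-6.15×10⁻⁹)/(1.21) + (8.47×10⁻⁹)/(0.986) + (4.48×10⁻⁹)/(0.715)] = 99.1 V.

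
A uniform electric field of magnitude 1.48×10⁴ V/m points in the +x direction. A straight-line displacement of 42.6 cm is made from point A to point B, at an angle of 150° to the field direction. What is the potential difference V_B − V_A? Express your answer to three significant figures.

5460 V

Only the component of displacement along E changes the potential: ΔV = −E·d·cosθ.
ΔV = −(1.48×10⁴ V/m)(0.426 m)cos150° = 5460 V.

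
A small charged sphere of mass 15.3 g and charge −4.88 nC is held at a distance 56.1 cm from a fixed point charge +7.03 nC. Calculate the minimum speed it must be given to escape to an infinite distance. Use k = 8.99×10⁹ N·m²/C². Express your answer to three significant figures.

To just escape, total mechanical energy must reach zero at infinity: ½mv²_min + U = 0, so ½mv²_min = −U = |kQq|/r.
|U| = |kQq|/r = (8.99×10⁹ N·m²/C²)(7.03×10⁻⁹)(4.88×10⁻⁹)/(0.561) = 5.50×10⁻⁷ J.
v_min = √(2|U|/m) = √(2·5.50×10⁻⁷/0.0153) = 8.48×10⁻³ m/s.

8.48×10⁻³ m/s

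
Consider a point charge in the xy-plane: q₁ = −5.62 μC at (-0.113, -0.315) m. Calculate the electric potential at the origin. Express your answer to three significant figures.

Electric potential is a scalar, so the contributions from each charge add algebraically: V = Σ kqᵢ/rᵢ.
Distances from the field point to each charge: r₁ = 0.335 m.
V = k[(-5.62×10⁻⁶)/(0.335)] = -1.51×10⁵ V.

-1.51×10⁵ V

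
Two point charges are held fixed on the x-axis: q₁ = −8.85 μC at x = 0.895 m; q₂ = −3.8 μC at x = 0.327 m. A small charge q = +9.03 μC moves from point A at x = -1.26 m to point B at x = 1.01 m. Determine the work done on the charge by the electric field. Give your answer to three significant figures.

6.17 J

The work done by the electric force is W_field = −ΔU = −q(V_B − V_A) = q(V_A − V_B).
At A: distances to the source charges are 2.16 m, 1.59 m; V_A = Σ kqᵢ/rᵢ = -5.84×10⁴ V.
At B: distances to the source charges are 0.115 m, 0.683 m; V_B = Σ kqᵢ/rᵢ = -7.42×10⁵ V.
ΔV = V_B − V_A = -6.83×10⁵ V.
W_field = −qΔV = −(9.03×10⁻⁶ C)(-6.83×10⁵ V) = 6.17 J.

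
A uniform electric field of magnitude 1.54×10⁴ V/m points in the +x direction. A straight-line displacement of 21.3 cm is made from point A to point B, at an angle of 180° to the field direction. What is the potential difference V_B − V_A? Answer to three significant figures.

Only the component of displacement along E changes the potential: ΔV = −E·d·cosθ.
ΔV = −(1.54×10⁴ V/m)(0.213 m)cos180° = 3280 V.

3280 V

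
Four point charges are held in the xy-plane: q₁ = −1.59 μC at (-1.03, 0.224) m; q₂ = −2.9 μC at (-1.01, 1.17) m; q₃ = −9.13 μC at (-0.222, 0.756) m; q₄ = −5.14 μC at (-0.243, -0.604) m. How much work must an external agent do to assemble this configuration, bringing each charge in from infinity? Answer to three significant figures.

The work to assemble the configuration equals its total potential energy, U = Σ kqᵢqⱼ/rᵢⱼ over all pairs.
Pair separations: r₁₂ = 0.946 m, r₁₃ = 0.967 m, r₁₄ = 1.14 m, r₂₃ = 0.890 m, r₂₄ = 1.93 m, r₃₄ = 1.36 m.
Summing all 6 pair terms gives U = 0.890 J.

0.890 J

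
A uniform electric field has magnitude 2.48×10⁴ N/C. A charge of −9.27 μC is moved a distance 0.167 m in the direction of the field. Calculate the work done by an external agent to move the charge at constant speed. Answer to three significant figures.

0.0384 J

The potential change for a displacement 0.167 m in the direction of the field is ΔV = −Ed = -4140 V.
W_ext = qΔV = 0.0384 J.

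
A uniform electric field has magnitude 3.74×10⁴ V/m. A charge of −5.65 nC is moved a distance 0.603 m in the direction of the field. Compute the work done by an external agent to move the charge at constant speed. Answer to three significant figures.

1.27×10⁻⁴ J

The potential change for a displacement 0.603 m in the direction of the field is ΔV = −Ed = -2.26×10⁴ V.
W_ext = qΔV = 1.27×10⁻⁴ J.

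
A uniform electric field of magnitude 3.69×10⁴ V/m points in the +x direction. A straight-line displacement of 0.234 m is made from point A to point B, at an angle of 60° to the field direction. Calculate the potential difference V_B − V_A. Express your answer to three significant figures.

-4320 V

Only the component of displacement along E changes the potential: ΔV = −E·d·cosθ.
ΔV = −(3.69×10⁴ V/m)(0.234 m)cos60° = -4320 V.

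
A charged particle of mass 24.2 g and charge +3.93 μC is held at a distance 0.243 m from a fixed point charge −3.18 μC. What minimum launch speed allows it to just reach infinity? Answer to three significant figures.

To just escape, total mechanical energy must reach zero at infinity: ½mv²_min + U = 0, so ½mv²_min = −U = |kQq|/r.
|U| = |kQq|/r = (8.99×10⁹ N·m²/C²)(3.18×10⁻⁶)(3.93×10⁻⁶)/(0.243) = 0.462 J.
v_min = √(2|U|/m) = √(2·0.462/0.0242) = 6.18 m/s.

6.18 m/s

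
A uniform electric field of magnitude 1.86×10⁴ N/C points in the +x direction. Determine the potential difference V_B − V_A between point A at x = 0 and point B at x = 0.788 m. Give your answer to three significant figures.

In a uniform field, potential decreases in the direction of E: V_B − V_A = −E·Δx.
V_B − V_A = −(1.86×10⁴ V/m)(0.788 m) = -1.47×10⁴ V.

-1.47×10⁴ V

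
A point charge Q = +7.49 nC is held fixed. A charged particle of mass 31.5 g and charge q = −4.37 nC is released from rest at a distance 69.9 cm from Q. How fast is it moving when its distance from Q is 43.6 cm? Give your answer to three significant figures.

4.02×10⁻³ m/s

Only the electrostatic force acts, so mechanical energy is conserved: ½mv² = U₁ − U₂ = kQq(1/r₁ − 1/r₂).
U₁ − U₂ = (8.99×10⁹ N·m²/C²)(7.49×10⁻⁹ C)(-4.37×10⁻⁹ C)(1/0.699 − 1/0.436) = 2.54×10⁻⁷ J.
v = √(2·2.54×10⁻⁷/0.0315) = 4.02×10⁻³ m/s.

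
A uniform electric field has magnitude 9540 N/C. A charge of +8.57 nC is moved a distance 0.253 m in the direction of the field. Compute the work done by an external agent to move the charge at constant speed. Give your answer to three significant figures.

-2.07×10⁻⁵ J

The potential change for a displacement 0.253 m in the direction of the field is ΔV = −Ed = -2410 V.
W_ext = qΔV = -2.07×10⁻⁵ J.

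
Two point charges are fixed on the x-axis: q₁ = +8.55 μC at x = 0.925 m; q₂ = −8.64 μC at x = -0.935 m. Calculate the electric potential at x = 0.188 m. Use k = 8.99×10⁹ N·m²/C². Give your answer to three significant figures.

3.51×10⁴ V

The total potential is the scalar sum of each charge's contribution, V = Σ kqᵢ/rᵢ.
Distances from the field point to each charge: r₁ = 0.737 m, r₂ = 1.12 m.
V = k[(8.55×10⁻⁶)/(0.737) + (-8.64×10⁻⁶)/(1.12)] = 3.51×10⁴ V.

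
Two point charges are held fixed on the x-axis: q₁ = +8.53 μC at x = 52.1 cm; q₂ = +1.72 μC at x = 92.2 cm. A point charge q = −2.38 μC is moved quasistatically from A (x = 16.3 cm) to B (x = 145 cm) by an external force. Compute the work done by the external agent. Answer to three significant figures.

0.292 J

For quasistatic motion the external work equals the change in potential energy: W_ext = qΔV = q(V_B − V_A).
At A: distances to the source charges are 0.358 m, 0.759 m; V_A = Σ kqᵢ/rᵢ = 2.35×10⁵ V.
At B: distances to the source charges are 0.929 m, 0.528 m; V_B = Σ kqᵢ/rᵢ = 1.12×10⁵ V.
ΔV = V_B − V_A = -1.23×10⁵ V.
W_ext = qΔV = (-2.38×10⁻⁶ C)(-1.23×10⁵ V) = 0.292 J.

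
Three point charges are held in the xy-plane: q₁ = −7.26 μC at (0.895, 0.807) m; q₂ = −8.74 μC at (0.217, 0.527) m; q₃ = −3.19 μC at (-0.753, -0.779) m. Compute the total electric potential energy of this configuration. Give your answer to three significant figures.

The assembly work is the sum of pairwise potential energies, U = Σ_{i<j} kqᵢqⱼ/rᵢⱼ.
Pair separations: r₁₂ = 0.734 m, r₁₃ = 2.29 m, r₂₃ = 1.63 m.
U = (0.778) + (0.0910) + (0.154) = 1.02 J.

1.02 J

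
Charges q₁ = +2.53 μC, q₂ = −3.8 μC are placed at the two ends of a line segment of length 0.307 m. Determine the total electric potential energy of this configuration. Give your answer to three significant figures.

-0.282 J

The assembly work is the sum of pairwise potential energies, U = Σ_{i<j} kqᵢqⱼ/rᵢⱼ.
The separation is r = 0.307 m.
U = (-0.282) = -0.282 J.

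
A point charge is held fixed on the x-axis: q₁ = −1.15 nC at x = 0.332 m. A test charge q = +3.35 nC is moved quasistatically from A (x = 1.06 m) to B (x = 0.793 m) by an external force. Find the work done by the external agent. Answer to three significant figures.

-2.76×10⁻⁸ J

For quasistatic motion the external work equals the change in potential energy: W_ext = qΔV = q(V_B − V_A).
At A: distance to the source charge is 0.728 m; V_A = kq₁/r = -14.2 V.
At B: distance to the source charge is 0.461 m; V_B = kq₁/r = -22.4 V.
ΔV = V_B − V_A = -8.23 V.
W_ext = qΔV = (3.35×10⁻⁹ C)(-8.23 V) = -2.76×10⁻⁸ J.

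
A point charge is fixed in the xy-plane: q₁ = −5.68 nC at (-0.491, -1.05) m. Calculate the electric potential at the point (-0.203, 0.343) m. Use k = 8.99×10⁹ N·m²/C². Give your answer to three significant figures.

The total potential is the scalar sum of each charge's contribution, V = Σ kqᵢ/rᵢ.
Distances from the field point to each charge: r₁ = 1.42 m.
V = k[(-5.68×10⁻⁹)/(1.42)] = -35.9 V.

-35.9 V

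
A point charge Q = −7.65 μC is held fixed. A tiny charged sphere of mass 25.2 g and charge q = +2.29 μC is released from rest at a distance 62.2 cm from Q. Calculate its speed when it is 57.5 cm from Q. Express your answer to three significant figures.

1.28 m/s

Only the electrostatic force acts, so mechanical energy is conserved: ½mv² = U₁ − U₂ = kQq(1/r₁ − 1/r₂).
U₁ − U₂ = (8.99×10⁹ N·m²/C²)(-7.65×10⁻⁶ C)(2.29×10⁻⁶ C)(1/0.622 − 1/0.575) = 0.0207 J.
v = √(2·0.0207/0.0252) = 1.28 m/s.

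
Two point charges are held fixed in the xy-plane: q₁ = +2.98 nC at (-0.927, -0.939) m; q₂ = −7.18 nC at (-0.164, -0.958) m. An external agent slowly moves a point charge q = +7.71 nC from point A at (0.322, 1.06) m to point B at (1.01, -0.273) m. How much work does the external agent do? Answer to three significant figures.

-1.13×10⁻⁷ J

For quasistatic motion the external work equals the change in potential energy: W_ext = qΔV = q(V_B − V_A).
At A: distances to the source charges are 2.36 m, 2.08 m; V_A = Σ kqᵢ/rᵢ = -19.7 V.
At B: distances to the source charges are 2.05 m, 1.36 m; V_B = Σ kqᵢ/rᵢ = -34.4 V.
ΔV = V_B − V_A = -14.7 V.
W_ext = qΔV = (7.71×10⁻⁹ C)(-14.7 V) = -1.13×10⁻⁷ J.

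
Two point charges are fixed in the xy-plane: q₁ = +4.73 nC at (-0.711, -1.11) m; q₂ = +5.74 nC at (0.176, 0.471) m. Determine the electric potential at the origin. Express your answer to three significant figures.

135 V

The total potential is the scalar sum of each charge's contribution, V = Σ kqᵢ/rᵢ.
Distances from the field point to each charge: r₁ = 1.32 m, r₂ = 0.503 m.
V = k[(4.73×10⁻⁹)/(1.32) + (5.74×10⁻⁹)/(0.503)] = 135 V.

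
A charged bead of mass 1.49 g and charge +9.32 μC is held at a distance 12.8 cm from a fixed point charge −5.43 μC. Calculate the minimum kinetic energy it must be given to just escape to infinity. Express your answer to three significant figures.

3.55 J

To just escape, total mechanical energy must reach zero at infinity: ½mv²_min + U = 0, so ½mv²_min = −U = |kQq|/r.
|U| = |kQq|/r = (8.99×10⁹ N·m²/C²)(5.43×10⁻⁶)(9.32×10⁻⁶)/(0.128) = 3.55 J.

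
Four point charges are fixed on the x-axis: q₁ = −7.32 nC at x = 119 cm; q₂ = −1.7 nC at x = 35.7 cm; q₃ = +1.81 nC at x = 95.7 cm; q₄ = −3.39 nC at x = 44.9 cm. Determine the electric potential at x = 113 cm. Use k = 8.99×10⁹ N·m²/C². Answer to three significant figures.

Electric potential is a scalar, so the contributions from each charge add algebraically: V = Σ kqᵢ/rᵢ.
Distances from the field point to each charge: r₁ = 0.0600 m, r₂ = 0.773 m, r₃ = 0.173 m, r₄ = 0.681 m.
V = k[(-7.32×10⁻⁹)/(0.0600) + (-1.70×10⁻⁹)/(0.773) + (1.81×10⁻⁹)/(0.173) + (-3.39×10⁻⁹)/(0.681)] = -1070 V.

-1070 V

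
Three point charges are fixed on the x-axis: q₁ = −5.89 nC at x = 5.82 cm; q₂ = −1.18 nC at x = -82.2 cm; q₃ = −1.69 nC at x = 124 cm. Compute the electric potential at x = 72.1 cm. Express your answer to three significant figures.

-116 V

The total potential is the scalar sum of each charge's contribution, V = Σ kqᵢ/rᵢ.
Distances from the field point to each charge: r₁ = 0.663 m, r₂ = 1.54 m, r₃ = 0.519 m.
V = k[(-5.89×10⁻⁹)/(0.663) + (-1.18×10⁻⁹)/(1.54) + (-1.69×10⁻⁹)/(0.519)] = -116 V.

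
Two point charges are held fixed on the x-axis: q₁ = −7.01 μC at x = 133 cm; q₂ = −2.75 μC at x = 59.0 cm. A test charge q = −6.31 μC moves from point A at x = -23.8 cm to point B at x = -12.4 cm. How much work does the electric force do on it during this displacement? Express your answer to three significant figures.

-0.0500 J

The work done by the electric force is W_field = −ΔU = −q(V_B − V_A) = q(V_A − V_B).
At A: distances to the source charges are 1.57 m, 0.828 m; V_A = Σ kqᵢ/rᵢ = -7.00×10⁴ V.
At B: distances to the source charges are 1.45 m, 0.714 m; V_B = Σ kqᵢ/rᵢ = -7.80×10⁴ V.
ΔV = V_B − V_A = -7920 V.
W_field = −qΔV = −(-6.31×10⁻⁶ C)(-7920 V) = -0.0500 J.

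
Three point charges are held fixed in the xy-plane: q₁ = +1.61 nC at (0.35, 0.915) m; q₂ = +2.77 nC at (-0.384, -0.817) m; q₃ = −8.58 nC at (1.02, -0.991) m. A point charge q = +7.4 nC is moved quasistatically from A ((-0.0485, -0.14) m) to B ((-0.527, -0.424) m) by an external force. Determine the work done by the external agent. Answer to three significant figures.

For quasistatic motion the external work equals the change in potential energy: W_ext = qΔV = q(V_B − V_A).
At A: distances to the source charges are 1.13 m, 0.756 m, 1.37 m; V_A = Σ kqᵢ/rᵢ = -10.7 V.
At B: distances to the source charges are 1.60 m, 0.418 m, 1.65 m; V_B = Σ kqᵢ/rᵢ = 21.8 V.
ΔV = V_B − V_A = 32.4 V.
W_ext = qΔV = (7.40×10⁻⁹ C)(32.4 V) = 2.40×10⁻⁷ J.

2.40×10⁻⁷ J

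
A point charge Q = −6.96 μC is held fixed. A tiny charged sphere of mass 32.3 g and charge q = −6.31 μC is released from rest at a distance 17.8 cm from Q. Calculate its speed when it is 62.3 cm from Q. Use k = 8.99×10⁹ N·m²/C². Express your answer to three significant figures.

9.90 m/s

Only the electrostatic force acts, so mechanical energy is conserved: ½mv² = U₁ − U₂ = kQq(1/r₁ − 1/r₂).
U₁ − U₂ = (8.99×10⁹ N·m²/C²)(-6.96×10⁻⁶ C)(-6.31×10⁻⁶ C)(1/0.178 − 1/0.623) = 1.58 J.
v = √(2·1.58/0.0323) = 9.90 m/s.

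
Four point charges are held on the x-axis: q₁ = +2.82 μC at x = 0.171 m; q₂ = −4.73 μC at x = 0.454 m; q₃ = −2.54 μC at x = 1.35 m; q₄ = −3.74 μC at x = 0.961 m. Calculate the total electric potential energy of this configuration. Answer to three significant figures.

The work to assemble the configuration equals its total potential energy, U = Σ kqᵢqⱼ/rᵢⱼ over all pairs.
Pair separations: r₁₂ = 0.283 m, r₁₃ = 1.18 m, r₁₄ = 0.790 m, r₂₃ = 0.896 m, r₂₄ = 0.507 m, r₃₄ = 0.389 m.
Summing all 6 pair terms gives U = 0.0554 J.

0.0554 J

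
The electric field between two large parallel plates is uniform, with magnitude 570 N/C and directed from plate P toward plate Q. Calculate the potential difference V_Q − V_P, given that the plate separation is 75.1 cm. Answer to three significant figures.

In a uniform field, potential decreases in the direction of E: ΔV = −E·d for a displacement d parallel to E.
Going from P to Q is a displacement of 75.1 cm along the field, so V_Q − V_P = −Ed = -428 V.

-428 V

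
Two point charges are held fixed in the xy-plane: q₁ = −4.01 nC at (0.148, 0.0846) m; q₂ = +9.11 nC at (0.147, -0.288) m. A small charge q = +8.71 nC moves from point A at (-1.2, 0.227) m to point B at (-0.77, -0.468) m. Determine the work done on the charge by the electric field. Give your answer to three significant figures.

The work done by the electric force is W_field = −ΔU = −q(V_B − V_A) = q(V_A − V_B).
At A: distances to the source charges are 1.36 m, 1.44 m; V_A = Σ kqᵢ/rᵢ = 30.2 V.
At B: distances to the source charges are 1.07 m, 0.934 m; V_B = Σ kqᵢ/rᵢ = 54.0 V.
ΔV = V_B − V_A = 23.8 V.
W_field = −qΔV = −(8.71×10⁻⁹ C)(23.8 V) = -2.07×10⁻⁷ J.

-2.07×10⁻⁷ J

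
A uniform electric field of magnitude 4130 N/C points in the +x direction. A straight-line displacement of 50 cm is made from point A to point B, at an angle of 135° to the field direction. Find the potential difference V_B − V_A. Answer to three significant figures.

1460 V

Only the component of displacement along E changes the potential: ΔV = −E·d·cosθ.
ΔV = −(4130 V/m)(0.500 m)cos135° = 1460 V.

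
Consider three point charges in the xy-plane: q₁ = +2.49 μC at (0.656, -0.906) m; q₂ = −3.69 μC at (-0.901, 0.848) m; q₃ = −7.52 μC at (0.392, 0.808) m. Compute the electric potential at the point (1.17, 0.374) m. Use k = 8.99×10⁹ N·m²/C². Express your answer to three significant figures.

Electric potential is a scalar, so the contributions from each charge add algebraically: V = Σ kqᵢ/rᵢ.
Distances from the field point to each charge: r₁ = 1.38 m, r₂ = 2.12 m, r₃ = 0.891 m.
V = k[(2.49×10⁻⁶)/(1.38) + (-3.69×10⁻⁶)/(2.12) + (-7.52×10⁻⁶)/(0.891)] = -7.53×10⁴ V.

-7.53×10⁴ V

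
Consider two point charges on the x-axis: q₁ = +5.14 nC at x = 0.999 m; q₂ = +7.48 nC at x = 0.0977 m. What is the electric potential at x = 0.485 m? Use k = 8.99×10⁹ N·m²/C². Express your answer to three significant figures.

264 V

The total potential is the scalar sum of each charge's contribution, V = Σ kqᵢ/rᵢ.
Distances from the field point to each charge: r₁ = 0.514 m, r₂ = 0.387 m.
V = k[(5.14×10⁻⁹)/(0.514) + (7.48×10⁻⁹)/(0.387)] = 264 V.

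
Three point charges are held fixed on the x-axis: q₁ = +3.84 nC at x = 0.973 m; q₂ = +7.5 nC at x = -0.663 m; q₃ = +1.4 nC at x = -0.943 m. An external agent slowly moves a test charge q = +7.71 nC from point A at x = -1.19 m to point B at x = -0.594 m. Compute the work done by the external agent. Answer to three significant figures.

For quasistatic motion the external work equals the change in potential energy: W_ext = qΔV = q(V_B − V_A).
At A: distances to the source charges are 2.16 m, 0.527 m, 0.247 m; V_A = Σ kqᵢ/rᵢ = 195 V.
At B: distances to the source charges are 1.57 m, 0.0690 m, 0.349 m; V_B = Σ kqᵢ/rᵢ = 1040 V.
ΔV = V_B − V_A = 840 V.
W_ext = qΔV = (7.71×10⁻⁹ C)(840 V) = 6.48×10⁻⁶ J.

6.48×10⁻⁶ J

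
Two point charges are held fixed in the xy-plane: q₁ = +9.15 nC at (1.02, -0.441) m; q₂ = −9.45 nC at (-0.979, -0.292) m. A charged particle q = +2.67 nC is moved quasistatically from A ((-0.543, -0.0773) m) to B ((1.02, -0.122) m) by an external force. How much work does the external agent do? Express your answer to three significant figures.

For quasistatic motion the external work equals the change in potential energy: W_ext = qΔV = q(V_B − V_A).
At A: distances to the source charges are 1.60 m, 0.486 m; V_A = Σ kqᵢ/rᵢ = -124 V.
At B: distances to the source charges are 0.319 m, 2.01 m; V_B = Σ kqᵢ/rᵢ = 216 V.
ΔV = V_B − V_A = 339 V.
W_ext = qΔV = (2.67×10⁻⁹ C)(339 V) = 9.05×10⁻⁷ J.

9.05×10⁻⁷ J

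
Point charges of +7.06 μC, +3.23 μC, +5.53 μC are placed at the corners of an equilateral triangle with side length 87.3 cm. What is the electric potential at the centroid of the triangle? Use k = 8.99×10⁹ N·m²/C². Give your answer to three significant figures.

2.82×10⁵ V

Electric potential is a scalar, so the contributions from each charge add algebraically: V = Σ kqᵢ/rᵢ.
The distance from each vertex to the centroid is a/√3 = 0.504 m.
V = k[(7.06×10⁻⁶)/(0.504) + (3.23×10⁻⁶)/(0.504) + (5.53×10⁻⁶)/(0.504)] = 2.82×10⁵ V.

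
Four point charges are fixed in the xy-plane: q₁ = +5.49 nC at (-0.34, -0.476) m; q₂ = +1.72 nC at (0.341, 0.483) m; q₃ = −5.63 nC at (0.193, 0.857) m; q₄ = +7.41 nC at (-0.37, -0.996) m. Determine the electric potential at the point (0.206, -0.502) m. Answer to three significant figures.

156 V

Electric potential is a scalar, so the contributions from each charge add algebraically: V = Σ kqᵢ/rᵢ.
Distances from the field point to each charge: r₁ = 0.547 m, r₂ = 0.994 m, r₃ = 1.36 m, r₄ = 0.759 m.
V = k[(5.49×10⁻⁹)/(0.547) + (1.72×10⁻⁹)/(0.994) + (-5.63×10⁻⁹)/(1.36) + (7.41×10⁻⁹)/(0.759)] = 156 V.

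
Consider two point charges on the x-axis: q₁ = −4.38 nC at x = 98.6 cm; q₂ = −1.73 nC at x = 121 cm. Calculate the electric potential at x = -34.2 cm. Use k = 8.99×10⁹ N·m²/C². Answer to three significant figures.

-39.7 V

The total potential is the scalar sum of each charge's contribution, V = Σ kqᵢ/rᵢ.
Distances from the field point to each charge: r₁ = 1.33 m, r₂ = 1.55 m.
V = k[(-4.38×10⁻⁹)/(1.33) + (-1.73×10⁻⁹)/(1.55)] = -39.7 V.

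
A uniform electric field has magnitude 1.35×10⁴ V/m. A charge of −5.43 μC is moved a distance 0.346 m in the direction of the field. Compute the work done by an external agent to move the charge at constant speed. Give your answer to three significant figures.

The potential change for a displacement 0.346 m in the direction of the field is ΔV = −Ed = -4670 V.
W_ext = qΔV = 0.0254 J.

0.0254 J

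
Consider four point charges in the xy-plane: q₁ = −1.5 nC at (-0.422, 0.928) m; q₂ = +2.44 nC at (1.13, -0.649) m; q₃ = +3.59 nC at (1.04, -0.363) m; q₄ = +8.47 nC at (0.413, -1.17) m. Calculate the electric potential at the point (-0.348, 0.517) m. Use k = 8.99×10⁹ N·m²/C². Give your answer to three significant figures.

40.1 V

The total potential is the scalar sum of each charge's contribution, V = Σ kqᵢ/rᵢ.
Distances from the field point to each charge: r₁ = 0.418 m, r₂ = 1.88 m, r₃ = 1.64 m, r₄ = 1.85 m.
V = k[(-1.50×10⁻⁹)/(0.418) + (2.44×10⁻⁹)/(1.88) + (3.59×10⁻⁹)/(1.64) + (8.47×10⁻⁹)/(1.85)] = 40.1 V.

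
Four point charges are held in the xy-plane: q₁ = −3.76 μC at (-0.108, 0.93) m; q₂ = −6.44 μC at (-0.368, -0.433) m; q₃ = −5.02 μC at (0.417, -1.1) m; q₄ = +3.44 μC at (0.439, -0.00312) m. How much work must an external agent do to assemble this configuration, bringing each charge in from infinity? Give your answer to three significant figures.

The work to assemble the configuration equals its total potential energy, U = Σ kqᵢqⱼ/rᵢⱼ over all pairs.
Pair separations: r₁₂ = 1.39 m, r₁₃ = 2.10 m, r₁₄ = 1.08 m, r₂₃ = 1.03 m, r₂₄ = 0.914 m, r₃₄ = 1.10 m.
Summing all 6 pair terms gives U = 0.0531 J.

0.0531 J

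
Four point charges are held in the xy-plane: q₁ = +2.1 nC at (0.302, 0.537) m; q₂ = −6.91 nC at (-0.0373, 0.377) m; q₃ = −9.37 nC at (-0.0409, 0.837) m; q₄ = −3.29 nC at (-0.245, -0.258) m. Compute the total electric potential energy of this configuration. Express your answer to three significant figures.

1.02×10⁻⁶ J

The work to assemble the configuration equals its total potential energy, U = Σ kqᵢqⱼ/rᵢⱼ over all pairs.
Pair separations: r₁₂ = 0.375 m, r₁₃ = 0.456 m, r₁₄ = 0.965 m, r₂₃ = 0.460 m, r₂₄ = 0.668 m, r₃₄ = 1.11 m.
Summing all 6 pair terms gives U = 1.02×10⁻⁶ J.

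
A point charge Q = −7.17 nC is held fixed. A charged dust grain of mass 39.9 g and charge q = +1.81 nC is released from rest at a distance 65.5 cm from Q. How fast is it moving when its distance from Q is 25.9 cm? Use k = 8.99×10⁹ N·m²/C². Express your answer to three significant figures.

Only the electrostatic force acts, so mechanical energy is conserved: ½mv² = U₁ − U₂ = kQq(1/r₁ − 1/r₂).
U₁ − U₂ = (8.99×10⁹ N·m²/C²)(-7.17×10⁻⁹ C)(1.81×10⁻⁹ C)(1/0.655 − 1/0.259) = 2.72×10⁻⁷ J.
v = √(2·2.72×10⁻⁷/0.0399) = 3.69×10⁻³ m/s.

3.69×10⁻³ m/s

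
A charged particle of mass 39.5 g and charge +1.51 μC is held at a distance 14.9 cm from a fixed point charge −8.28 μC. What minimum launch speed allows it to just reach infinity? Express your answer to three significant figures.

To just escape, total mechanical energy must reach zero at infinity: ½mv²_min + U = 0, so ½mv²_min = −U = |kQq|/r.
|U| = |kQq|/r = (8.99×10⁹ N·m²/C²)(8.28×10⁻⁶)(1.51×10⁻⁶)/(0.149) = 0.754 J.
v_min = √(2|U|/m) = √(2·0.754/0.0395) = 6.18 m/s.

6.18 m/s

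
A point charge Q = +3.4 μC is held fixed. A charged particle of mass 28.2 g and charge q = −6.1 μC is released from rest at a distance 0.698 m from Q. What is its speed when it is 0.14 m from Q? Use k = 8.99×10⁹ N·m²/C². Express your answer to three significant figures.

Only the electrostatic force acts, so mechanical energy is conserved: ½mv² = U₁ − U₂ = kQq(1/r₁ − 1/r₂).
U₁ − U₂ = (8.99×10⁹ N·m²/C²)(3.40×10⁻⁶ C)(-6.10×10⁻⁶ C)(1/0.698 − 1/0.140) = 1.06 J.
v = √(2·1.06/0.0282) = 8.69 m/s.

8.69 m/s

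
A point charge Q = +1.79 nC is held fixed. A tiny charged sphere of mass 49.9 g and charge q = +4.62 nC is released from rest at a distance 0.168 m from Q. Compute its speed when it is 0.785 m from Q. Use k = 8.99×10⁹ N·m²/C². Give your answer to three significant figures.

3.73×10⁻³ m/s

Only the electrostatic force acts, so mechanical energy is conserved: ½mv² = U₁ − U₂ = kQq(1/r₁ − 1/r₂).
U₁ − U₂ = (8.99×10⁹ N·m²/C²)(1.79×10⁻⁹ C)(4.62×10⁻⁹ C)(1/0.168 − 1/0.785) = 3.48×10⁻⁷ J.
v = √(2·3.48×10⁻⁷/0.0499) = 3.73×10⁻³ m/s.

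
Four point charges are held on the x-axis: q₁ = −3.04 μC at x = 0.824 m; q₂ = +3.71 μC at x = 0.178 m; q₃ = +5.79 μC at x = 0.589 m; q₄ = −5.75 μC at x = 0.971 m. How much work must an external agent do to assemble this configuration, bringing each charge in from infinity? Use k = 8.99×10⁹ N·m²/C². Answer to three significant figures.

-0.317 J

The assembly work is the sum of pairwise potential energies, U = Σ_{i<j} kqᵢqⱼ/rᵢⱼ.
Pair separations: r₁₂ = 0.646 m, r₁₃ = 0.235 m, r₁₄ = 0.147 m, r₂₃ = 0.411 m, r₂₄ = 0.793 m, r₃₄ = 0.382 m.
Summing all 6 pair terms gives U = -0.317 J.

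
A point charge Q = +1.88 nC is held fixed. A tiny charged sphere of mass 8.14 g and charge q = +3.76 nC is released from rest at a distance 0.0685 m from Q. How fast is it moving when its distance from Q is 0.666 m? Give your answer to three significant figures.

Only the electrostatic force acts, so mechanical energy is conserved: ½mv² = U₁ − U₂ = kQq(1/r₁ − 1/r₂).
U₁ − U₂ = (8.99×10⁹ N·m²/C²)(1.88×10⁻⁹ C)(3.76×10⁻⁹ C)(1/0.0685 − 1/0.666) = 8.32×10⁻⁷ J.
v = √(2·8.32×10⁻⁷/8.14×10⁻³) = 0.0143 m/s.

0.0143 m/s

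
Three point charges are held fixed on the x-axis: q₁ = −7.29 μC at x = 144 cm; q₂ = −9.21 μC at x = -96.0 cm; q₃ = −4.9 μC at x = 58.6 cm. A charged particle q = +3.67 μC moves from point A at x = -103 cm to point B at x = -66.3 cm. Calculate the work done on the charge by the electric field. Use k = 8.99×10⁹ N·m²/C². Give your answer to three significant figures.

The work done by the electric force is W_field = −ΔU = −q(V_B − V_A) = q(V_A − V_B).
At A: distances to the source charges are 2.47 m, 0.0700 m, 1.62 m; V_A = Σ kqᵢ/rᵢ = -1.24×10⁶ V.
At B: distances to the source charges are 2.10 m, 0.297 m, 1.25 m; V_B = Σ kqᵢ/rᵢ = -3.45×10⁵ V.
ΔV = V_B − V_A = 8.91×10⁵ V.
W_field = −qΔV = −(3.67×10⁻⁶ C)(8.91×10⁵ V) = -3.27 J.

-3.27 J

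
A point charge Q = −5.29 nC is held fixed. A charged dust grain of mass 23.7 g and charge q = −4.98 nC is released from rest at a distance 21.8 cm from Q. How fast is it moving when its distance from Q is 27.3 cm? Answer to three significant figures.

4.30×10⁻³ m/s

Only the electrostatic force acts, so mechanical energy is conserved: ½mv² = U₁ − U₂ = kQq(1/r₁ − 1/r₂).
U₁ − U₂ = (8.99×10⁹ N·m²/C²)(-5.29×10⁻⁹ C)(-4.98×10⁻⁹ C)(1/0.218 − 1/0.273) = 2.19×10⁻⁷ J.
v = √(2·2.19×10⁻⁷/0.0237) = 4.30×10⁻³ m/s.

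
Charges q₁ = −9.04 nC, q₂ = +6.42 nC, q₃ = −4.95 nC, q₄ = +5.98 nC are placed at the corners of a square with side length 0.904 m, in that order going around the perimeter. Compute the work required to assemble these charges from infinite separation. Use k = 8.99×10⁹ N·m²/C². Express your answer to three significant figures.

The assembly work is the sum of pairwise potential energies, U = Σ_{i<j} kqᵢqⱼ/rᵢⱼ.
The four side pairs have separation 0.904 m and the two diagonal pairs 1.28 m.
Summing all 6 pair terms gives U = -1.14×10⁻⁶ J.

-1.14×10⁻⁶ J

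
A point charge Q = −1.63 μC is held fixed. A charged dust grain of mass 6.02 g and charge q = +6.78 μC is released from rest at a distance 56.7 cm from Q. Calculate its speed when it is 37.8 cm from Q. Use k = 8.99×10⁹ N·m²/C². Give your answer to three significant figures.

Only the electrostatic force acts, so mechanical energy is conserved: ½mv² = U₁ − U₂ = kQq(1/r₁ − 1/r₂).
U₁ − U₂ = (8.99×10⁹ N·m²/C²)(-1.63×10⁻⁶ C)(6.78×10⁻⁶ C)(1/0.567 − 1/0.378) = 0.0876 J.
v = √(2·0.0876/6.02×10⁻³) = 5.40 m/s.

5.40 m/s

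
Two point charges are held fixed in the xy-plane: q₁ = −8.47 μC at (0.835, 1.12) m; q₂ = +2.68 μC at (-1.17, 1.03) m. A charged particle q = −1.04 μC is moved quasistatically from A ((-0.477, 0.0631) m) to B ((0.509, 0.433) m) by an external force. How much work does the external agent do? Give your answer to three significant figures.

For quasistatic motion the external work equals the change in potential energy: W_ext = qΔV = q(V_B − V_A).
At A: distances to the source charges are 1.68 m, 1.19 m; V_A = Σ kqᵢ/rᵢ = -2.49×10⁴ V.
At B: distances to the source charges are 0.760 m, 1.78 m; V_B = Σ kqᵢ/rᵢ = -8.66×10⁴ V.
ΔV = V_B − V_A = -6.17×10⁴ V.
W_ext = qΔV = (-1.04×10⁻⁶ C)(-6.17×10⁴ V) = 0.0641 J.

0.0641 J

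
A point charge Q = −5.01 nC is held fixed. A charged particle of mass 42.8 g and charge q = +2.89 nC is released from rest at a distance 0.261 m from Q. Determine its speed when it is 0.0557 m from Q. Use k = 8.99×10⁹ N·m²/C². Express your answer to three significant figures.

Only the electrostatic force acts, so mechanical energy is conserved: ½mv² = U₁ − U₂ = kQq(1/r₁ − 1/r₂).
U₁ − U₂ = (8.99×10⁹ N·m²/C²)(-5.01×10⁻⁹ C)(2.89×10⁻⁹ C)(1/0.261 − 1/0.0557) = 1.84×10⁻⁶ J.
v = √(2·1.84×10⁻⁶/0.0428) = 9.27×10⁻³ m/s.

9.27×10⁻³ m/s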